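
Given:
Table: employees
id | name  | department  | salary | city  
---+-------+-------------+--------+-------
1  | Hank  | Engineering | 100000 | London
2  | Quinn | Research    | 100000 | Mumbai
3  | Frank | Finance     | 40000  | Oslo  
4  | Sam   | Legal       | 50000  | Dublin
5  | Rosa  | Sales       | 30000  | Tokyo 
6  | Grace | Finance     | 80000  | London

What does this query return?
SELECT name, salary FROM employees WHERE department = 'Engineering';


Filtering: department = 'Engineering'
Matching rows: 1

1 rows:
Hank, 100000


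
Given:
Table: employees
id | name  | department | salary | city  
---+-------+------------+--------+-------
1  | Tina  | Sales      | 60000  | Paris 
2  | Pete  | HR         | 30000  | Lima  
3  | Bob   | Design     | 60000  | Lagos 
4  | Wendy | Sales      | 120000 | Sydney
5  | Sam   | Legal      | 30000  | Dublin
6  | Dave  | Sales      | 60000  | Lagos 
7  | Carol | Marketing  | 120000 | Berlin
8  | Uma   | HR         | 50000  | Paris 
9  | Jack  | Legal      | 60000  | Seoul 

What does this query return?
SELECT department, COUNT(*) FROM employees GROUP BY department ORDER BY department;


Assigning each row to its department group:
  Tina -> Sales
  Pete -> HR
  Bob -> Design
  Wendy -> Sales
  Sam -> Legal
  Dave -> Sales
  Carol -> Marketing
  Uma -> HR
  Jack -> Legal


5 groups:
Design, 1
HR, 2
Legal, 2
Marketing, 1
Sales, 3


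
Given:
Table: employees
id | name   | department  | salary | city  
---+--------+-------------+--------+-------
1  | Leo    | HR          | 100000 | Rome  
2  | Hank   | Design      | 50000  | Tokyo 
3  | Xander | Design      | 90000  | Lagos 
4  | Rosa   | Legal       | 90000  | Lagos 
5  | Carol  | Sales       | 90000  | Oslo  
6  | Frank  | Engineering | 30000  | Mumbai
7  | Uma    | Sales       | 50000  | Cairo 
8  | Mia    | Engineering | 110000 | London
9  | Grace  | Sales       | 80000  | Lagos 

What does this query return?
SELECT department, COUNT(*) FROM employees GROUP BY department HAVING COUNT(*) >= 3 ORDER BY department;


Groups with count >= 3:
  Sales: 3 -> PASS
  Design: 2 -> filtered out
  Engineering: 2 -> filtered out
  HR: 1 -> filtered out
  Legal: 1 -> filtered out


1 groups:
Sales, 3


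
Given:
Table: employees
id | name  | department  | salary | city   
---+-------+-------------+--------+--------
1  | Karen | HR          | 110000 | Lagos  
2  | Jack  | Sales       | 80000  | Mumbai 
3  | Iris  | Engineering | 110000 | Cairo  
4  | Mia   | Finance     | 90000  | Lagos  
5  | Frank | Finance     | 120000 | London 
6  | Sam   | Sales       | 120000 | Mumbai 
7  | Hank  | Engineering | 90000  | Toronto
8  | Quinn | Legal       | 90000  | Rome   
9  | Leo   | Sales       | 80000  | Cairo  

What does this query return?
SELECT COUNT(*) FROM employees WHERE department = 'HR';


Counting rows where department = 'HR'
  Karen -> MATCH


1


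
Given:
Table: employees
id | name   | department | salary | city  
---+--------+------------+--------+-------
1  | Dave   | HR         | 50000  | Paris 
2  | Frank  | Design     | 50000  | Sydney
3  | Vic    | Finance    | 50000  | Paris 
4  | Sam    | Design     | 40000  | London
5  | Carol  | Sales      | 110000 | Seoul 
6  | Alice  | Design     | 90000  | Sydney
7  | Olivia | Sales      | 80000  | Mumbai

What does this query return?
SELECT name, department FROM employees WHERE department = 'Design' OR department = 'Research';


Filtering: department = 'Design' OR 'Research'
Matching: 3 rows

3 rows:
Frank, Design
Sam, Design
Alice, Design


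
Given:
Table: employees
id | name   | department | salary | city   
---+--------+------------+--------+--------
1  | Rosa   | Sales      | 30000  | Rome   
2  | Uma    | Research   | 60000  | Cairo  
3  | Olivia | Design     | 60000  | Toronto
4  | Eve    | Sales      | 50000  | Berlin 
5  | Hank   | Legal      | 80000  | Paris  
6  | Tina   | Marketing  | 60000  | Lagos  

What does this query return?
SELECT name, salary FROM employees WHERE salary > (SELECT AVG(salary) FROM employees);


Subquery: AVG(salary) = 56666.67
Filtering: salary > 56666.67
  Uma (60000) -> MATCH
  Olivia (60000) -> MATCH
  Hank (80000) -> MATCH
  Tina (60000) -> MATCH


4 rows:
Uma, 60000
Olivia, 60000
Hank, 80000
Tina, 60000


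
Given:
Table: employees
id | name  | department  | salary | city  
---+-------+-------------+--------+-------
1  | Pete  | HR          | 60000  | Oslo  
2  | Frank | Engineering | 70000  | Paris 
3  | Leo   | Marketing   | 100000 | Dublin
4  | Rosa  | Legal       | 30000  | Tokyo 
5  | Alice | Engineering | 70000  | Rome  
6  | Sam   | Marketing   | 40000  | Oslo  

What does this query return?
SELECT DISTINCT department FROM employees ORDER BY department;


All 'department' values (row order): HR, Engineering, Marketing, Legal, Engineering, Marketing
Removing duplicates leaves 4 unique value(s).

4 values:
Engineering
HR
Legal
Marketing


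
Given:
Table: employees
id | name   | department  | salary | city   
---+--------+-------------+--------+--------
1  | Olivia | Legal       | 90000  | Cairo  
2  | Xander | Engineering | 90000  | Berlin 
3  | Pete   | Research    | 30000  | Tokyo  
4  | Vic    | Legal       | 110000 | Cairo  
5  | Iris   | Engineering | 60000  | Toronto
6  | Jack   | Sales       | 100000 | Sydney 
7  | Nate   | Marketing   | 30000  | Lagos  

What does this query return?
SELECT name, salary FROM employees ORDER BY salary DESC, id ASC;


Sorting by salary DESC, then id ASC for ties

7 rows:
Vic, 110000
Jack, 100000
Olivia, 90000
Xander, 90000
Iris, 60000
Pete, 30000
Nate, 30000


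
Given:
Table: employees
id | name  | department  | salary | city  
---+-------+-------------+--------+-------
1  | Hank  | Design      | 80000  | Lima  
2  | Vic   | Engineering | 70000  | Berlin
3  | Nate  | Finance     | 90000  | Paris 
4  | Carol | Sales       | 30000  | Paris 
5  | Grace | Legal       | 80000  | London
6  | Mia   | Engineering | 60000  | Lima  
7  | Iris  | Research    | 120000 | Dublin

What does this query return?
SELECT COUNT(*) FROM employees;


COUNT(*) counts all rows

7


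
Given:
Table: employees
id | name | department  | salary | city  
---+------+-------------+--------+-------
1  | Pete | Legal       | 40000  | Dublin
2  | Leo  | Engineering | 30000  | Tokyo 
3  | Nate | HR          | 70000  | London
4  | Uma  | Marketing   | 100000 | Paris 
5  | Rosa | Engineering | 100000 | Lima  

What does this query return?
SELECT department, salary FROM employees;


Projecting columns: department, salary

5 rows:
Legal, 40000
Engineering, 30000
HR, 70000
Marketing, 100000
Engineering, 100000


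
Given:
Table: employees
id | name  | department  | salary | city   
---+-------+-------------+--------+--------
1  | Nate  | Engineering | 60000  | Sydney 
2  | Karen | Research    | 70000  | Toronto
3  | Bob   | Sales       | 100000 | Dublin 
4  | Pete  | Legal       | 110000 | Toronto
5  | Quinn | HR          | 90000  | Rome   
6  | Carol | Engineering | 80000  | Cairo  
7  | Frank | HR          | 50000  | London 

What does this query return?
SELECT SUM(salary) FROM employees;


SUM(salary) = 60000 + 70000 + 100000 + 110000 + 90000 + 80000 + 50000 = 560000

560000


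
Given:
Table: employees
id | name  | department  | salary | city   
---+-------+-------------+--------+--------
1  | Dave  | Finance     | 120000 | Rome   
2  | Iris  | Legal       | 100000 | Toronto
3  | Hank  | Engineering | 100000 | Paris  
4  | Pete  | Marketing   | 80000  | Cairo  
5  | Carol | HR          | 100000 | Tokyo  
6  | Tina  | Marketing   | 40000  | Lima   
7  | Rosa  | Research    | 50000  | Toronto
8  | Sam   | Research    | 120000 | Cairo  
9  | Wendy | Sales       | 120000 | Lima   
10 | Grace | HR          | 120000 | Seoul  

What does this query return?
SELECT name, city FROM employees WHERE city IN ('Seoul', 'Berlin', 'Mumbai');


Filtering: city IN ('Seoul', 'Berlin', 'Mumbai')
Matching: 1 rows

1 rows:
Grace, Seoul


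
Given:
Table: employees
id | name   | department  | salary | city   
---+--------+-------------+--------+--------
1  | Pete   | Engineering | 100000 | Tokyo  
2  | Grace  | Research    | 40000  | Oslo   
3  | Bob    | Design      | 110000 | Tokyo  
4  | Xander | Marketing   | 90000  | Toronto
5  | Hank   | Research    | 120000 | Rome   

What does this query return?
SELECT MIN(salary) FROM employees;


Salaries: 100000, 40000, 110000, 90000, 120000
MIN = 40000

40000


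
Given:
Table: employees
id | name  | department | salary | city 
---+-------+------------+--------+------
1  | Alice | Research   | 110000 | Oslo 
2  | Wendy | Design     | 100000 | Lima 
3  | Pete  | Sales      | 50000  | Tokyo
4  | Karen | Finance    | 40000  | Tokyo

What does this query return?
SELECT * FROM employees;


SELECT * returns all 4 rows with all columns

4 rows:
1, Alice, Research, 110000, Oslo
2, Wendy, Design, 100000, Lima
3, Pete, Sales, 50000, Tokyo
4, Karen, Finance, 40000, Tokyo


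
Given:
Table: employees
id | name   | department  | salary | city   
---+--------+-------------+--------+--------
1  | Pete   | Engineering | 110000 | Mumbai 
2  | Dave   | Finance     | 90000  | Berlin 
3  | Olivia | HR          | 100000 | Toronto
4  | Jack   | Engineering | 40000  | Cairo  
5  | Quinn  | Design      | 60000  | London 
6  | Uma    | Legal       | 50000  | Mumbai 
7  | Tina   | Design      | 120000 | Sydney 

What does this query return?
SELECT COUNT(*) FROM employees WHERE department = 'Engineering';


Counting rows where department = 'Engineering'
  Pete -> MATCH
  Jack -> MATCH


2


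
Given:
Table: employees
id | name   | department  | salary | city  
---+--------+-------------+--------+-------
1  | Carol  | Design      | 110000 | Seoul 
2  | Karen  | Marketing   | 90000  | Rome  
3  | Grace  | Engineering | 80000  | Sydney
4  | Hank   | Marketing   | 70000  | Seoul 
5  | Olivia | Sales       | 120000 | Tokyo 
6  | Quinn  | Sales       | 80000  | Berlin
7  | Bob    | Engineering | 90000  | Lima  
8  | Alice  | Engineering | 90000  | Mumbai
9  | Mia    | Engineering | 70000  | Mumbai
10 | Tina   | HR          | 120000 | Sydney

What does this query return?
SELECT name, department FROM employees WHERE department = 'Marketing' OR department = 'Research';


Filtering: department = 'Marketing' OR 'Research'
Matching: 2 rows

2 rows:
Karen, Marketing
Hank, Marketing


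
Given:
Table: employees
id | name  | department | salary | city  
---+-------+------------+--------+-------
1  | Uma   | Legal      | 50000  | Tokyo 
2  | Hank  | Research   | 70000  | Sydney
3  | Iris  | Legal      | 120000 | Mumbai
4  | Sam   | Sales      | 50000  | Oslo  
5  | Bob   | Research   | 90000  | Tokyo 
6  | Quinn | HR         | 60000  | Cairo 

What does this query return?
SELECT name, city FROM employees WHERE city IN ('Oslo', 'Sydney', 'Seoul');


Filtering: city IN ('Oslo', 'Sydney', 'Seoul')
Matching: 2 rows

2 rows:
Hank, Sydney
Sam, Oslo


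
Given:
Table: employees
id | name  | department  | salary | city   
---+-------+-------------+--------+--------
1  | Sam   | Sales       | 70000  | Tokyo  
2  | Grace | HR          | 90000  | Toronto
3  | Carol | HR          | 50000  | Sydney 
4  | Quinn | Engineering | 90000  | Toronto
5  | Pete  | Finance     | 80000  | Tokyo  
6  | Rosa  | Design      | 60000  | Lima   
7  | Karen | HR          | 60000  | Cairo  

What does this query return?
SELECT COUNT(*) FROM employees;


COUNT(*) counts all rows

7


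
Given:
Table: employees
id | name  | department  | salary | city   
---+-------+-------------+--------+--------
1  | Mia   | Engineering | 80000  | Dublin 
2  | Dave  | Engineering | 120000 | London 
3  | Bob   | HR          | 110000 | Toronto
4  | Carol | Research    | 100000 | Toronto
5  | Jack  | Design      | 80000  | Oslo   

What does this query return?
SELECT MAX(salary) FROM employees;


Salaries: 80000, 120000, 110000, 100000, 80000
MAX = 120000

120000


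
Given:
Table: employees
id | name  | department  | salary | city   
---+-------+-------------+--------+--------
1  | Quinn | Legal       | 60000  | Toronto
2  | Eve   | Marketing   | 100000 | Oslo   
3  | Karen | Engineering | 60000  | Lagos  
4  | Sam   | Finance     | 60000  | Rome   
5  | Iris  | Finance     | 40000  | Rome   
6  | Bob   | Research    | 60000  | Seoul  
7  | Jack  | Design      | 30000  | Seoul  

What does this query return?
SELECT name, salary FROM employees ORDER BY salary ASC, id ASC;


Sorting by salary ASC, then id ASC for ties

7 rows:
Jack, 30000
Iris, 40000
Quinn, 60000
Karen, 60000
Sam, 60000
Bob, 60000
Eve, 100000


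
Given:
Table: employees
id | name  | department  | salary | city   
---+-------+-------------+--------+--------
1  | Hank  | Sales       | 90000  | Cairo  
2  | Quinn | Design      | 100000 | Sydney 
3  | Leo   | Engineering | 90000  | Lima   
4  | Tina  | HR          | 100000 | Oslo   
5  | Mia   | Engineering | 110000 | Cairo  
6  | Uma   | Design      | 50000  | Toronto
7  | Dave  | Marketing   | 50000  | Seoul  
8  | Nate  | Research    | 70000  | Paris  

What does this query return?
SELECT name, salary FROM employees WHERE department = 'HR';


Filtering: department = 'HR'
Matching rows: 1

1 rows:
Tina, 100000


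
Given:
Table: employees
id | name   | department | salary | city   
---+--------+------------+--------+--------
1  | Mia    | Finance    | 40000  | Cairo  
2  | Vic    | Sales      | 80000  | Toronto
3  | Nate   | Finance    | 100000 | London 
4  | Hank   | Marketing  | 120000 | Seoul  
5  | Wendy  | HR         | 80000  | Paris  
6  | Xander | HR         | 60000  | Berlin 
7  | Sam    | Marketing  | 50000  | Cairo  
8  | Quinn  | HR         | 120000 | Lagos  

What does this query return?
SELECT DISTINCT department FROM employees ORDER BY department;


All 'department' values (row order): Finance, Sales, Finance, Marketing, HR, HR, Marketing, HR
Removing duplicates leaves 4 unique value(s).

4 values:
Finance
HR
Marketing
Sales


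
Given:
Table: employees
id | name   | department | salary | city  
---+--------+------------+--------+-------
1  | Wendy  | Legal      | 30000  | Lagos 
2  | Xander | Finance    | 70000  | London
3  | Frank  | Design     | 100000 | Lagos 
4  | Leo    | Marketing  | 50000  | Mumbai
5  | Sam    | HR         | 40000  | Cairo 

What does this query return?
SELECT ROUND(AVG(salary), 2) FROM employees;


SUM(salary) = 290000
COUNT = 5
ROUND(AVG, 2) = ROUND(290000 / 5, 2) = 58000.0

58000.0


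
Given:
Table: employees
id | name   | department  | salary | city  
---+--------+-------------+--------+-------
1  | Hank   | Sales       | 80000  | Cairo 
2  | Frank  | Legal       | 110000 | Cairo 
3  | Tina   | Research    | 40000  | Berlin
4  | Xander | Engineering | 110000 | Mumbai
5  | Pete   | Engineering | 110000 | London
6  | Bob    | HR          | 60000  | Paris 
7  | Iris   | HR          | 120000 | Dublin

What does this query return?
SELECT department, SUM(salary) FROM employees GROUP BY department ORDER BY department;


Summing salary within each department:
  Engineering: 110000 + 110000 = 220000
  HR: 60000 + 120000 = 180000
  Legal: 110000 = 110000
  Research: 40000 = 40000
  Sales: 80000 = 80000


5 groups:
Engineering, 220000
HR, 180000
Legal, 110000
Research, 40000
Sales, 80000


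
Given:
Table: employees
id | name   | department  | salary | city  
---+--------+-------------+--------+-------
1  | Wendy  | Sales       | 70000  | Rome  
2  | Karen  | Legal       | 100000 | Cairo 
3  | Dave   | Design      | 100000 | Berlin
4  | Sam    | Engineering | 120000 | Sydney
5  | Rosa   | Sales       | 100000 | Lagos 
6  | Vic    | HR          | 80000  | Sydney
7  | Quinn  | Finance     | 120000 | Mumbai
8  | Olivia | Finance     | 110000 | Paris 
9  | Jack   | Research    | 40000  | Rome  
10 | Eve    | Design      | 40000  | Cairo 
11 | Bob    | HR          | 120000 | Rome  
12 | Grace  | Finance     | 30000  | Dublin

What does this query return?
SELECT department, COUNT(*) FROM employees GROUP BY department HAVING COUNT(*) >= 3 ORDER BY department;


Groups with count >= 3:
  Finance: 3 -> PASS
  Design: 2 -> filtered out
  Engineering: 1 -> filtered out
  HR: 2 -> filtered out
  Legal: 1 -> filtered out
  Research: 1 -> filtered out
  Sales: 2 -> filtered out


1 groups:
Finance, 3


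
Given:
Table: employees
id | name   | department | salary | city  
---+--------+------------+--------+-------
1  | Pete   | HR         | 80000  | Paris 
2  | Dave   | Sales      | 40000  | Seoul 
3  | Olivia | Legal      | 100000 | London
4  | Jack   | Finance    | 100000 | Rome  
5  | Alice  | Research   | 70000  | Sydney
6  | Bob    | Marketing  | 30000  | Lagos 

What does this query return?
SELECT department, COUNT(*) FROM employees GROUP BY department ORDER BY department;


Assigning each row to its department group:
  Pete -> HR
  Dave -> Sales
  Olivia -> Legal
  Jack -> Finance
  Alice -> Research
  Bob -> Marketing


6 groups:
Finance, 1
HR, 1
Legal, 1
Marketing, 1
Research, 1
Sales, 1


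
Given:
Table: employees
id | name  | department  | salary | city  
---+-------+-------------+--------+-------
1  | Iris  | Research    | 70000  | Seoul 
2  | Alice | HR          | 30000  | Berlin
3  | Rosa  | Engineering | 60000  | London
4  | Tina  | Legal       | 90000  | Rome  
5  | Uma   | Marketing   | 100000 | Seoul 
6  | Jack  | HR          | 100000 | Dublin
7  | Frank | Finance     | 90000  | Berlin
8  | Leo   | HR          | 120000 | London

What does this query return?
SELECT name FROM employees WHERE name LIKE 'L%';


LIKE 'L%' matches names starting with 'L'
Matching: 1

1 rows:
Leo


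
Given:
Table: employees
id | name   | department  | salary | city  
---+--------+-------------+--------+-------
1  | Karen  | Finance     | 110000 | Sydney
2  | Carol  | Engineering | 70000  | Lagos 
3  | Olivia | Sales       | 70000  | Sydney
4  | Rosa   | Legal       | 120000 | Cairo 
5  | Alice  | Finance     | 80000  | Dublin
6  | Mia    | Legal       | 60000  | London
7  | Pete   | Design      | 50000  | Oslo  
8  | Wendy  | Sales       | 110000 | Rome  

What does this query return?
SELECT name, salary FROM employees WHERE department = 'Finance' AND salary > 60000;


Filtering: department = 'Finance' AND salary > 60000
Matching: 2 rows

2 rows:
Karen, 110000
Alice, 80000


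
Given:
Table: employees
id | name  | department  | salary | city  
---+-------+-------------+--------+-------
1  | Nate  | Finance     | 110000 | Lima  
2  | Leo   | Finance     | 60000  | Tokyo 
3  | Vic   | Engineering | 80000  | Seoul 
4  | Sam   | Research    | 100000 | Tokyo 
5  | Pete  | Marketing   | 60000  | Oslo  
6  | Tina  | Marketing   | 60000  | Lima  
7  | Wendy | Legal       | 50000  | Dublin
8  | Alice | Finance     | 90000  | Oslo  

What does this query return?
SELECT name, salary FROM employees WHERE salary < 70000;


Filtering: salary < 70000
Matching: 4 rows

4 rows:
Leo, 60000
Pete, 60000
Tina, 60000
Wendy, 50000


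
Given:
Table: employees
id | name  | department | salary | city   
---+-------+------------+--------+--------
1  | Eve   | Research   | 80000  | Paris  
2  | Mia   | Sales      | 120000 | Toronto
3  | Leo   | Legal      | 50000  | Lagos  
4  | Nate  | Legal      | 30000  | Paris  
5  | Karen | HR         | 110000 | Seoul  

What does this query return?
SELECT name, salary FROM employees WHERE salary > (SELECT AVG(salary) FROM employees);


Subquery: AVG(salary) = 78000.0
Filtering: salary > 78000.0
  Eve (80000) -> MATCH
  Mia (120000) -> MATCH
  Karen (110000) -> MATCH


3 rows:
Eve, 80000
Mia, 120000
Karen, 110000


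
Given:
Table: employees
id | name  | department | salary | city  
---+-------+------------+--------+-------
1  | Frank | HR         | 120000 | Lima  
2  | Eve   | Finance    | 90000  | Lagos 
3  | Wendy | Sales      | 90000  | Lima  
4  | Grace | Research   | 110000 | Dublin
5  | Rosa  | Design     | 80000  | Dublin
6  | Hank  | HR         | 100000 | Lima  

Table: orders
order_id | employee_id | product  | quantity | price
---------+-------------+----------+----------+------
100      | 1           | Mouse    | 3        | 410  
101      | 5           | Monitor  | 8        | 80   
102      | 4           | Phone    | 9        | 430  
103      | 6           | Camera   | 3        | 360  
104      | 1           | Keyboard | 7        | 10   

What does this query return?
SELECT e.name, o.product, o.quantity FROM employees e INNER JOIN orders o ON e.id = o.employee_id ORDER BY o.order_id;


Joining employees.id = orders.employee_id:
  employee Frank (id=1) -> order Mouse
  employee Rosa (id=5) -> order Monitor
  employee Grace (id=4) -> order Phone
  employee Hank (id=6) -> order Camera
  employee Frank (id=1) -> order Keyboard


5 rows:
Frank, Mouse, 3
Rosa, Monitor, 8
Grace, Phone, 9
Hank, Camera, 3
Frank, Keyboard, 7


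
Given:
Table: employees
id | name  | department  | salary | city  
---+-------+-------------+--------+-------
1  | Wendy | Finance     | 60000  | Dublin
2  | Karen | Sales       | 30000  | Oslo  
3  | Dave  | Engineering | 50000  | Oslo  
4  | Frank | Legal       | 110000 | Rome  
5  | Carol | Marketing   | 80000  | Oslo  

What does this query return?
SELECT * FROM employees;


SELECT * returns all 5 rows with all columns

5 rows:
1, Wendy, Finance, 60000, Dublin
2, Karen, Sales, 30000, Oslo
3, Dave, Engineering, 50000, Oslo
4, Frank, Legal, 110000, Rome
5, Carol, Marketing, 80000, Oslo


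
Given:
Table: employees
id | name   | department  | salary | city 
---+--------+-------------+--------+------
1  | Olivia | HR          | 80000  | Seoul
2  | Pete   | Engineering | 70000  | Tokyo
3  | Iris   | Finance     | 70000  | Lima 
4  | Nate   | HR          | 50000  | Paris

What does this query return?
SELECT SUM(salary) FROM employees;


SUM(salary) = 80000 + 70000 + 70000 + 50000 = 270000

270000


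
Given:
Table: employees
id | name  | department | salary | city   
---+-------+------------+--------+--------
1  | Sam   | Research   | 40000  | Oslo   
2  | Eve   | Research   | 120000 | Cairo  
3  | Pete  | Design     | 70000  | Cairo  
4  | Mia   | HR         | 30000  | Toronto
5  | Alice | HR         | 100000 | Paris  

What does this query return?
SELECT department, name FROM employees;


Projecting columns: department, name

5 rows:
Research, Sam
Research, Eve
Design, Pete
HR, Mia
HR, Alice


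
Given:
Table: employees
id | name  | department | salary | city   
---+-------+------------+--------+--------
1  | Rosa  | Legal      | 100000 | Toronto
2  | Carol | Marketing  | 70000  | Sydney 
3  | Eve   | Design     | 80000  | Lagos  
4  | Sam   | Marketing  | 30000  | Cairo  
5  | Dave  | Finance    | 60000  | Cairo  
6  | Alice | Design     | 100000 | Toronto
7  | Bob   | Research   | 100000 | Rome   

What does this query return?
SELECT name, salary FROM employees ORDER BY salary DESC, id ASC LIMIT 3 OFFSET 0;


Sort by salary DESC (id ASC tiebreak), then skip 0 and take 3
Rows 1 through 3

3 rows:
Rosa, 100000
Alice, 100000
Bob, 100000


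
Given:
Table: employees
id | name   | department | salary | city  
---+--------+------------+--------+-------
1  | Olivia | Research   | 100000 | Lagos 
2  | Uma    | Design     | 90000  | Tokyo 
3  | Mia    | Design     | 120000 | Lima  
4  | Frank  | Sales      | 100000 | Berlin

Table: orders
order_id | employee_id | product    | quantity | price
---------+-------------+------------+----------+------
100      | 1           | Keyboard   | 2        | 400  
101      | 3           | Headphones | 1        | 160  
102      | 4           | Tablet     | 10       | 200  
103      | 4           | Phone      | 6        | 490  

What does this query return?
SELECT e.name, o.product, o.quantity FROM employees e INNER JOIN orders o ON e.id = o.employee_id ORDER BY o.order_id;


Joining employees.id = orders.employee_id:
  employee Olivia (id=1) -> order Keyboard
  employee Mia (id=3) -> order Headphones
  employee Frank (id=4) -> order Tablet
  employee Frank (id=4) -> order Phone


4 rows:
Olivia, Keyboard, 2
Mia, Headphones, 1
Frank, Tablet, 10
Frank, Phone, 6


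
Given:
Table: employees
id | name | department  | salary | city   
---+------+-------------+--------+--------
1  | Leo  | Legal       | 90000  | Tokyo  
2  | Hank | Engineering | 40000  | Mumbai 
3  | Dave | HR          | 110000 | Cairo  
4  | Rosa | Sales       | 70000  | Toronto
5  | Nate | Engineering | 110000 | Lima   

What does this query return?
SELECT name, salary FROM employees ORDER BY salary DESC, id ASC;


Sorting by salary DESC, then id ASC for ties

5 rows:
Dave, 110000
Nate, 110000
Leo, 90000
Rosa, 70000
Hank, 40000


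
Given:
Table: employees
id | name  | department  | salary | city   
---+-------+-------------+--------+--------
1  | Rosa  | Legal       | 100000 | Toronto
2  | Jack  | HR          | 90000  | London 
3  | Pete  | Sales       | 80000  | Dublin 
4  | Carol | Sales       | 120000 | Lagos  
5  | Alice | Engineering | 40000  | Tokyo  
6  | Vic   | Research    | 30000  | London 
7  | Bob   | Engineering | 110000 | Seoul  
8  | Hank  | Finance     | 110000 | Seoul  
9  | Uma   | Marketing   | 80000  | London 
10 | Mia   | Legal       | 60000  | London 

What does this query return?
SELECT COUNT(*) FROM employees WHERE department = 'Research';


Counting rows where department = 'Research'
  Vic -> MATCH


1


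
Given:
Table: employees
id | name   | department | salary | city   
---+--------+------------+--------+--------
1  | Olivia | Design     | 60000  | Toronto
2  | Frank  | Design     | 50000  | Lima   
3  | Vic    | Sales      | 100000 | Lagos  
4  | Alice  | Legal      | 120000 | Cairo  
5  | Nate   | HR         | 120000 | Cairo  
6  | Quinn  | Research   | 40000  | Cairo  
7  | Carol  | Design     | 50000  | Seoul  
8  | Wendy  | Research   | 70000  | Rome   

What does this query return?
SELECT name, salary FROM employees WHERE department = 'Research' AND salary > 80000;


Filtering: department = 'Research' AND salary > 80000
Matching: 0 rows

Empty result set (0 rows)


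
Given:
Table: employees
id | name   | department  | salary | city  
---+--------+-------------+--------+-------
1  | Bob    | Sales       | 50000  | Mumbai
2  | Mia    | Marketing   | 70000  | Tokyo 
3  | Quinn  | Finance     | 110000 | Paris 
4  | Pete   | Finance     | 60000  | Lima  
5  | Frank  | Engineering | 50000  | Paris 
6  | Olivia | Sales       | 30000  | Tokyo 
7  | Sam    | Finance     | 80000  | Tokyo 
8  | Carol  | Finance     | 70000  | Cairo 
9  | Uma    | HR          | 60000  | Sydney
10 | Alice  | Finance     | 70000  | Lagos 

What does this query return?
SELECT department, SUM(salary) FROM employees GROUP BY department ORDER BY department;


Summing salary within each department:
  Engineering: 50000 = 50000
  Finance: 110000 + 60000 + 80000 + 70000 + 70000 = 390000
  HR: 60000 = 60000
  Marketing: 70000 = 70000
  Sales: 50000 + 30000 = 80000


5 groups:
Engineering, 50000
Finance, 390000
HR, 60000
Marketing, 70000
Sales, 80000


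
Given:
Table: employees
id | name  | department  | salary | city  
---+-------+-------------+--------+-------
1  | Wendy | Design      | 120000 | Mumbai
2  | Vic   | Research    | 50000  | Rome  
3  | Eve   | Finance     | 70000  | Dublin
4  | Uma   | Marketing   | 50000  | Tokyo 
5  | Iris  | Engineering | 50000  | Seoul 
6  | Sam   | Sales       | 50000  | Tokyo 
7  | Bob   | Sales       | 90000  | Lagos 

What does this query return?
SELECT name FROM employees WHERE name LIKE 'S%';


LIKE 'S%' matches names starting with 'S'
Matching: 1

1 rows:
Sam


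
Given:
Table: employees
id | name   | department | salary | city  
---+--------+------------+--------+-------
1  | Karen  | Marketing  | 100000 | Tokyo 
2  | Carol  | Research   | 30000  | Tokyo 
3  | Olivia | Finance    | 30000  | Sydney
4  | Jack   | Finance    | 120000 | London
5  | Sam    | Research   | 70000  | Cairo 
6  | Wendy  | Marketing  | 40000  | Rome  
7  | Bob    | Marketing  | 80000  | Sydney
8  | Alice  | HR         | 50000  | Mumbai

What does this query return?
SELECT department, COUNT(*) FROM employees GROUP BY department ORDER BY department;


Assigning each row to its department group:
  Karen -> Marketing
  Carol -> Research
  Olivia -> Finance
  Jack -> Finance
  Sam -> Research
  Wendy -> Marketing
  Bob -> Marketing
  Alice -> HR


4 groups:
Finance, 2
HR, 1
Marketing, 3
Research, 2


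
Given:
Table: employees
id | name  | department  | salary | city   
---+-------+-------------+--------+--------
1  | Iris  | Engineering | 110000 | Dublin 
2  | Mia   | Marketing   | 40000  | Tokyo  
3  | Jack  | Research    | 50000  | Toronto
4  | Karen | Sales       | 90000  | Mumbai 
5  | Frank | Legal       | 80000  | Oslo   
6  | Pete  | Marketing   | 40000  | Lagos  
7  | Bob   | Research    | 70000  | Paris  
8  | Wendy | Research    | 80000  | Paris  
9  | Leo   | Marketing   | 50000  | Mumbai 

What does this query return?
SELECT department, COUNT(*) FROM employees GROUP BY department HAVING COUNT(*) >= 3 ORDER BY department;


Groups with count >= 3:
  Marketing: 3 -> PASS
  Research: 3 -> PASS
  Engineering: 1 -> filtered out
  Legal: 1 -> filtered out
  Sales: 1 -> filtered out


2 groups:
Marketing, 3
Research, 3


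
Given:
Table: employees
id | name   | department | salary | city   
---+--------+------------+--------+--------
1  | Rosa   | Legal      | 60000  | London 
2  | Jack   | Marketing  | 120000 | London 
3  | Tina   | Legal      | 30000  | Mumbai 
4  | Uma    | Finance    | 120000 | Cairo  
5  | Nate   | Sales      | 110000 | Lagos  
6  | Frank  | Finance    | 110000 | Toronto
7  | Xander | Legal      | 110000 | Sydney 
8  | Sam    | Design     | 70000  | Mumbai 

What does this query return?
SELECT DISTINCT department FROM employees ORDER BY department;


All 'department' values (row order): Legal, Marketing, Legal, Finance, Sales, Finance, Legal, Design
Removing duplicates leaves 5 unique value(s).

5 values:
Design
Finance
Legal
Marketing
Sales


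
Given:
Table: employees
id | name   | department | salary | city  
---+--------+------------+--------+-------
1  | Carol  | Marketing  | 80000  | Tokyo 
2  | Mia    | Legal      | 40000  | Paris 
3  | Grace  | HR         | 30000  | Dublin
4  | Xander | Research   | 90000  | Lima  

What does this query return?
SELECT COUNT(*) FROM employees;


COUNT(*) counts all rows

4


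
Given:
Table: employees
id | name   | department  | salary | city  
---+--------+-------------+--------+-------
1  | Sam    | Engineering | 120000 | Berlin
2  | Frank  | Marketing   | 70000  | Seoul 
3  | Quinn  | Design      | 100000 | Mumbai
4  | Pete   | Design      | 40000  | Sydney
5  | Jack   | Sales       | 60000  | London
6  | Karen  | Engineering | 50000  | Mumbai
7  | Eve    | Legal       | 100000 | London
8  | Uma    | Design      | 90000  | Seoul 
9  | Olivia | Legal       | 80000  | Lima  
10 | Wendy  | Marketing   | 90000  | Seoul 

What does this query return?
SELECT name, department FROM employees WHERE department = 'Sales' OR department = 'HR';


Filtering: department = 'Sales' OR 'HR'
Matching: 1 rows

1 rows:
Jack, Sales


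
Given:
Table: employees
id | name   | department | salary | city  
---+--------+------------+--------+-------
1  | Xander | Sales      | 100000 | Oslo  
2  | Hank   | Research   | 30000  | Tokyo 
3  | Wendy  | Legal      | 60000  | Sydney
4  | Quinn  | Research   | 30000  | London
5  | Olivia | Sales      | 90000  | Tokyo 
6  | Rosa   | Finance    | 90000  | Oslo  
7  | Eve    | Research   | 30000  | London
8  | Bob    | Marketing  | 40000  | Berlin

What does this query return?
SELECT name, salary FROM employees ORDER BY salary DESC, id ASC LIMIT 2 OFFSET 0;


Sort by salary DESC (id ASC tiebreak), then skip 0 and take 2
Rows 1 through 2

2 rows:
Xander, 100000
Olivia, 90000


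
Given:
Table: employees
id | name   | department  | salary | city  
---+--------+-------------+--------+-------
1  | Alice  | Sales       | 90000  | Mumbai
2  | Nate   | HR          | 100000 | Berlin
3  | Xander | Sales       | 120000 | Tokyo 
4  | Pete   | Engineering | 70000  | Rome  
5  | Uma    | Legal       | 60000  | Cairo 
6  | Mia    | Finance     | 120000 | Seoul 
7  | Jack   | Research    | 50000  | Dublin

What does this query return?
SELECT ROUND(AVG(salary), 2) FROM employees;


SUM(salary) = 610000
COUNT = 7
ROUND(AVG, 2) = ROUND(610000 / 7, 2) = 87142.86

87142.86


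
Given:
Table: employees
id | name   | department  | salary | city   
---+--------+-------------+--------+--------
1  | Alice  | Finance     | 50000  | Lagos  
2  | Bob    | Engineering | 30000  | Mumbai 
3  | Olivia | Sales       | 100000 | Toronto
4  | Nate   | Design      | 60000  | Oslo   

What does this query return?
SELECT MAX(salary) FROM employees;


Salaries: 50000, 30000, 100000, 60000
MAX = 100000

100000


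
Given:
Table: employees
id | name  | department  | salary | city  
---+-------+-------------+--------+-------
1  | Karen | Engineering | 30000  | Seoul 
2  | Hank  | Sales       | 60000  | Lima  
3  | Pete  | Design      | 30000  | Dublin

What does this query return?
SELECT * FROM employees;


SELECT * returns all 3 rows with all columns

3 rows:
1, Karen, Engineering, 30000, Seoul
2, Hank, Sales, 60000, Lima
3, Pete, Design, 30000, Dublin


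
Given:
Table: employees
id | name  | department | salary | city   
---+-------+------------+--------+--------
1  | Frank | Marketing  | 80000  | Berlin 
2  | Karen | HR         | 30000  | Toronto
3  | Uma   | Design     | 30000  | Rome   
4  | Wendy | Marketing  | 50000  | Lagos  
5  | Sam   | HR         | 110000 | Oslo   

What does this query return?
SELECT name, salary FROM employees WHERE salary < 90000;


Filtering: salary < 90000
Matching: 4 rows

4 rows:
Frank, 80000
Karen, 30000
Uma, 30000
Wendy, 50000


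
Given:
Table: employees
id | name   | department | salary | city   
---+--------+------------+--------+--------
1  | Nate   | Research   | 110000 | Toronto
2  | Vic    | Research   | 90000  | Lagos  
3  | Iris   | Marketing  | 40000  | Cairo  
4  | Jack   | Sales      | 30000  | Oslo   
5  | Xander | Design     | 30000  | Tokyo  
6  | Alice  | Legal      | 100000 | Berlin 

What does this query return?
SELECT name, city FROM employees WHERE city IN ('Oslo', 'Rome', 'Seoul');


Filtering: city IN ('Oslo', 'Rome', 'Seoul')
Matching: 1 rows

1 rows:
Jack, Oslo


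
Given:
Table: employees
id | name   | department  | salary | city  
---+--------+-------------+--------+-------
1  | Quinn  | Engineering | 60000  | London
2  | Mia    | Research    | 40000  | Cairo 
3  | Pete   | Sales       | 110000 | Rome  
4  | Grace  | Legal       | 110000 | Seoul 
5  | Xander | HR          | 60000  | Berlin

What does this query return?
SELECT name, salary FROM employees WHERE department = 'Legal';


Filtering: department = 'Legal'
Matching rows: 1

1 rows:
Grace, 110000


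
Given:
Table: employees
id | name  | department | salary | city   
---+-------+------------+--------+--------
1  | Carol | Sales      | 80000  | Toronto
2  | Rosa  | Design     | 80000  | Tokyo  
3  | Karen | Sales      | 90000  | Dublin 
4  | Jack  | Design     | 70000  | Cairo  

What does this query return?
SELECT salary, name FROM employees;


Projecting columns: salary, name

4 rows:
80000, Carol
80000, Rosa
90000, Karen
70000, Jack


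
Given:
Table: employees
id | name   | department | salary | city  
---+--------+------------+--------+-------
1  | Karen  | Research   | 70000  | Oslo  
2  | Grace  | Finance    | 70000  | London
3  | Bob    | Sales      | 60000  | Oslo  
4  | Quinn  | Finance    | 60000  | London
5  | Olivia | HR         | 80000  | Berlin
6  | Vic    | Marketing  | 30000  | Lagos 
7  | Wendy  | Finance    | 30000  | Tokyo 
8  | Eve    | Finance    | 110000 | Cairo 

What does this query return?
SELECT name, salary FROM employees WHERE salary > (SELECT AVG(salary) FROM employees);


Subquery: AVG(salary) = 63750.0
Filtering: salary > 63750.0
  Karen (70000) -> MATCH
  Grace (70000) -> MATCH
  Olivia (80000) -> MATCH
  Eve (110000) -> MATCH


4 rows:
Karen, 70000
Grace, 70000
Olivia, 80000
Eve, 110000


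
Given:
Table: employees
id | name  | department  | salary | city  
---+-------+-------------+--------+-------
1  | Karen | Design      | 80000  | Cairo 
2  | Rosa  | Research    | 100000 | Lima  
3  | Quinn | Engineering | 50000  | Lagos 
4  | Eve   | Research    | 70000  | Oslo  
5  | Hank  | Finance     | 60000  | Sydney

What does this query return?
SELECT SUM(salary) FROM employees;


SUM(salary) = 80000 + 100000 + 50000 + 70000 + 60000 = 360000

360000


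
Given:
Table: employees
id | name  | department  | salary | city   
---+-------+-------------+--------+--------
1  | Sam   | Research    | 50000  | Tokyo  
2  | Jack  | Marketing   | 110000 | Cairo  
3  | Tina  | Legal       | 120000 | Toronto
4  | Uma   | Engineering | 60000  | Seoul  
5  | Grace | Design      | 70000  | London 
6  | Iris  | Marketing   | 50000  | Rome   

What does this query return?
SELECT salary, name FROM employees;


Projecting columns: salary, name

6 rows:
50000, Sam
110000, Jack
120000, Tina
60000, Uma
70000, Grace
50000, Iris


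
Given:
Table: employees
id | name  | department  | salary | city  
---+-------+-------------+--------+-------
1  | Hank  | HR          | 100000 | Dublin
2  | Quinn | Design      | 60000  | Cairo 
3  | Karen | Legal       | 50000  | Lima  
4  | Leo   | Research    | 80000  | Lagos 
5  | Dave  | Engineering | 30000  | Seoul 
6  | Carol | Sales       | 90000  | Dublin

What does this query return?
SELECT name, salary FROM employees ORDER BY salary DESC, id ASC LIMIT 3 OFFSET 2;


Sort by salary DESC (id ASC tiebreak), then skip 2 and take 3
Rows 3 through 5

3 rows:
Leo, 80000
Quinn, 60000
Karen, 50000


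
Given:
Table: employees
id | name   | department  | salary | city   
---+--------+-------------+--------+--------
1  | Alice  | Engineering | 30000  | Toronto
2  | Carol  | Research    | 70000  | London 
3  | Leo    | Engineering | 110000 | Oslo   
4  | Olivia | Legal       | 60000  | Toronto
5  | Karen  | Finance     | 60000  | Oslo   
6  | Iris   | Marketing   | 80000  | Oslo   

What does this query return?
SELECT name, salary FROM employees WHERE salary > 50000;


Filtering: salary > 50000
Matching: 5 rows

5 rows:
Carol, 70000
Leo, 110000
Olivia, 60000
Karen, 60000
Iris, 80000


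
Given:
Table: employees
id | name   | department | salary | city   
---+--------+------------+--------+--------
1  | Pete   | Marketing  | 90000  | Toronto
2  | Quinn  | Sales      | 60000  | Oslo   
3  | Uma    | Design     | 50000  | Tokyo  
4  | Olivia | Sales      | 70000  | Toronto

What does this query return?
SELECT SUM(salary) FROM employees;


SUM(salary) = 90000 + 60000 + 50000 + 70000 = 270000

270000


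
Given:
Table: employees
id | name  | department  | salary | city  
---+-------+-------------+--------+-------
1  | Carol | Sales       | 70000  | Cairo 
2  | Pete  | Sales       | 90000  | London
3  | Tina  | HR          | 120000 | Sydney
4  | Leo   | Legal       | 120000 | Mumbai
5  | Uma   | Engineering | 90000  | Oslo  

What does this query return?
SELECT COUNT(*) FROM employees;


COUNT(*) counts all rows

5


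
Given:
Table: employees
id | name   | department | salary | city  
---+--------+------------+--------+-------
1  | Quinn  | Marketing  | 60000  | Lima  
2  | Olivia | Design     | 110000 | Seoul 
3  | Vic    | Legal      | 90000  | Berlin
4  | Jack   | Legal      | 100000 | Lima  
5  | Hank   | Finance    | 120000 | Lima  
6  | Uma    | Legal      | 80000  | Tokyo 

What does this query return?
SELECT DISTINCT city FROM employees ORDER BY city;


All 'city' values (row order): Lima, Seoul, Berlin, Lima, Lima, Tokyo
Removing duplicates leaves 4 unique value(s).

4 values:
Berlin
Lima
Seoul
Tokyo


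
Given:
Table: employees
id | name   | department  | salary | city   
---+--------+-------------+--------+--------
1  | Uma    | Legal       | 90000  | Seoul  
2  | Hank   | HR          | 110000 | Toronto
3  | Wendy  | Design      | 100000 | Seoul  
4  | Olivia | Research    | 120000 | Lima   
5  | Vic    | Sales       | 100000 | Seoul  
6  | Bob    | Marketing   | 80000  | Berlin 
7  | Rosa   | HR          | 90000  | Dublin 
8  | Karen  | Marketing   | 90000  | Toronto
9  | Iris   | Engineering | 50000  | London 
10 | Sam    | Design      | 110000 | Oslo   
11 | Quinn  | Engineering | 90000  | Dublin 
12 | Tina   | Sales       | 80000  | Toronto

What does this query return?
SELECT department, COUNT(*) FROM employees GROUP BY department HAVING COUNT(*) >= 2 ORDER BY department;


Groups with count >= 2:
  Design: 2 -> PASS
  Engineering: 2 -> PASS
  HR: 2 -> PASS
  Marketing: 2 -> PASS
  Sales: 2 -> PASS
  Legal: 1 -> filtered out
  Research: 1 -> filtered out


5 groups:
Design, 2
Engineering, 2
HR, 2
Marketing, 2
Sales, 2
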